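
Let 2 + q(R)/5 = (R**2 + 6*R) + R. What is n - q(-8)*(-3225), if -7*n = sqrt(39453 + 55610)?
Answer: 96750 - sqrt(95063)/7 ≈ 96706.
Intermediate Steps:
q(R) = -10 + 5*R**2 + 35*R (q(R) = -10 + 5*((R**2 + 6*R) + R) = -10 + 5*(R**2 + 7*R) = -10 + (5*R**2 + 35*R) = -10 + 5*R**2 + 35*R)
n = -sqrt(95063)/7 (n = -sqrt(39453 + 55610)/7 = -sqrt(95063)/7 ≈ -44.046)
n - q(-8)*(-3225) = -sqrt(95063)/7 - (-10 + 5*(-8)**2 + 35*(-8))*(-3225) = -sqrt(95063)/7 - (-10 + 5*64 - 280)*(-3225) = -sqrt(95063)/7 - (-10 + 320 - 280)*(-3225) = -sqrt(95063)/7 - 30*(-3225) = -sqrt(95063)/7 - 1*(-96750) = -sqrt(95063)/7 + 96750 = 96750 - sqrt(95063)/7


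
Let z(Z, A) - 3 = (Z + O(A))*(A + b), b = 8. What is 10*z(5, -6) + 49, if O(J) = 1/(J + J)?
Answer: 532/3 ≈ 177.33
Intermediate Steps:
O(J) = 1/(2*J)
z(Z, A) = 3 + (8 + A)*(Z + 1/(2*A)) (z(Z, A) = 3 + (Z + 1/(2*A))*(A + 8) = 3 + (Z + 1/(2*A))*(8 + A) = 3 + (8 + A)*(Z + 1/(2*A)))
10*z(5, -6) + 49 = 10*(7/2 + 4/(-6) + 8*5 - 6*5) + 49 = 10*(7/2 + 4*(-⅙) + 40 - 30) + 49 = 10*(7/2 - ⅔ + 40 - 30) + 49 = 10*(77/6) + 49 = 385/3 + 49 = 532/3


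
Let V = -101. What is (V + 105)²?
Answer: 16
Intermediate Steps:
(V + 105)² = (-101 + 105)² = 4² = 16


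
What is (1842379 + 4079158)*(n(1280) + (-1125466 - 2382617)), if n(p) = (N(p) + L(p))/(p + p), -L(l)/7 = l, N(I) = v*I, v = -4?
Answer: -41546551704049/2 ≈ -2.0773e+13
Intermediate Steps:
N(I) = -4*I
L(l) = -7*l
n(p) = -11/2 (n(p) = (-4*p - 7*p)/(p + p) = (-11*p)/((2*p)) = (-11*p)*(1/(2*p)) = -11/2)
(1842379 + 4079158)*(n(1280) + (-1125466 - 2382617)) = (1842379 + 4079158)*(-11/2 + (-1125466 - 2382617)) = 5921537*(-11/2 - 3508083) = 5921537*(-7016177/2) = -41546551704049/2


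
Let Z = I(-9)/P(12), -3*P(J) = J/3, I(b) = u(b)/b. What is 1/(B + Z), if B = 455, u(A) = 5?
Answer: 12/5465 ≈ 0.0021958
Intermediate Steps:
I(b) = 5/b
P(J) = -J/9 (P(J) = -J/(3*3) = -J/9)
Z = 5/12 (Z = (5/(-9))/((-⅑*12)) = (5*(-⅑))/(-4/3) = -5/9*(-¾) = 5/12 ≈ 0.41667)
1/(B + Z) = 1/(455 + 5/12) = 1/(5465/12) = 12/5465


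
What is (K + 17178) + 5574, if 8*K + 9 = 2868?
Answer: 184875/8 ≈ 23109.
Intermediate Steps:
K = 2859/8 (K = -9/8 + (⅛)*2868 = -9/8 + 717/2 = 2859/8 ≈ 357.38)
(K + 17178) + 5574 = (2859/8 + 17178) + 5574 = 140283/8 + 5574 = 184875/8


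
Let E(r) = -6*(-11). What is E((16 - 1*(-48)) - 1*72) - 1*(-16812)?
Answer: 16878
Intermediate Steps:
E(r) = 66
E((16 - 1*(-48)) - 1*72) - 1*(-16812) = 66 - 1*(-16812) = 66 + 16812 = 16878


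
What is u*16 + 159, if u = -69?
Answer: -945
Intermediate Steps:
u*16 + 159 = -69*16 + 159 = -1104 + 159 = -945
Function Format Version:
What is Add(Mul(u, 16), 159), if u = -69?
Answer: -945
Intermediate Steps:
Add(Mul(u, 16), 159) = Add(Mul(-69, 16), 159) = Add(-1104, 159) = -945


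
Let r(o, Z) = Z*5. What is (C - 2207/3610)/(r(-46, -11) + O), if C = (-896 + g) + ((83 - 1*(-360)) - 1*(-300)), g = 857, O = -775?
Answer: -2539233/2996300 ≈ -0.84746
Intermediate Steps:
r(o, Z) = 5*Z
C = 704 (C = (-896 + 857) + ((83 - 1*(-360)) - 1*(-300)) = -39 + ((83 + 360) + 300) = -39 + (443 + 300) = -39 + 743 = 704)
(C - 2207/3610)/(r(-46, -11) + O) = (704 - 2207/3610)/(5*(-11) - 775) = (704 - 2207*1/3610)/(-55 - 775) = (704 - 2207/3610)/(-830) = (2539233/3610)*(-1/830) = -2539233/2996300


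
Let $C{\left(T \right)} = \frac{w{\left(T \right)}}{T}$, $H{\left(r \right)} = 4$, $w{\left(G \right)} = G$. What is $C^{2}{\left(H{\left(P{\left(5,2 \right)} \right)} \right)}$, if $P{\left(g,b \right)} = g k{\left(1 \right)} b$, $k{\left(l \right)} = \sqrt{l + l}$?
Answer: $1$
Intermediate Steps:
$k{\left(l \right)} = \sqrt{2} \sqrt{l}$ ($k{\left(l \right)} = \sqrt{2 l} = \sqrt{2} \sqrt{l}$)
$P{\left(g,b \right)} = b g \sqrt{2}$ ($P{\left(g,b \right)} = g \sqrt{2} \sqrt{1} b = g \sqrt{2} \cdot 1 b = g \sqrt{2} b = b g \sqrt{2}$)
$C{\left(T \right)} = 1$ ($C{\left(T \right)} = \frac{T}{T} = 1$)
$C^{2}{\left(H{\left(P{\left(5,2 \right)} \right)} \right)} = 1^{2} = 1$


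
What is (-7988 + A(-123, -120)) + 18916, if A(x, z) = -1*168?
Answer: 10760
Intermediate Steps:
A(x, z) = -168
(-7988 + A(-123, -120)) + 18916 = (-7988 - 168) + 18916 = -8156 + 18916 = 10760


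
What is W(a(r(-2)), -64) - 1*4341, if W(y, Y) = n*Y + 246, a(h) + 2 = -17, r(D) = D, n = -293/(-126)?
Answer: -267361/63 ≈ -4243.8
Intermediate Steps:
n = 293/126 (n = -293*(-1/126) = 293/126 ≈ 2.3254)
a(h) = -19 (a(h) = -2 - 17 = -19)
W(y, Y) = 246 + 293*Y/126 (W(y, Y) = 293*Y/126 + 246 = 246 + 293*Y/126)
W(a(r(-2)), -64) - 1*4341 = (246 + (293/126)*(-64)) - 1*4341 = (246 - 9376/63) - 4341 = 6122/63 - 4341 = -267361/63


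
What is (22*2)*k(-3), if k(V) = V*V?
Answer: 396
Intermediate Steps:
k(V) = V²
(22*2)*k(-3) = (22*2)*(-3)² = 44*9 = 396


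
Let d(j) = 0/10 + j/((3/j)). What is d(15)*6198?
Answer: 464850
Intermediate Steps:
d(j) = j**2/3 (d(j) = 0*(1/10) + j*(j/3) = 0 + j**2/3 = j**2/3)
d(15)*6198 = ((1/3)*15**2)*6198 = ((1/3)*225)*6198 = 75*6198 = 464850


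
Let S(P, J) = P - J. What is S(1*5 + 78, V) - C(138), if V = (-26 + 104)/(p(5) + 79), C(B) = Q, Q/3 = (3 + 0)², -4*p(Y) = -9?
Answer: 1376/25 ≈ 55.040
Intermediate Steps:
p(Y) = 9/4 (p(Y) = -¼*(-9) = 9/4)
Q = 27 (Q = 3*(3 + 0)² = 3*3² = 3*9 = 27)
C(B) = 27
V = 24/25 (V = (-26 + 104)/(9/4 + 79) = 78/(325/4) = 78*(4/325) = 24/25 ≈ 0.96000)
S(1*5 + 78, V) - C(138) = ((1*5 + 78) - 1*24/25) - 1*27 = ((5 + 78) - 24/25) - 27 = (83 - 24/25) - 27 = 2051/25 - 27 = 1376/25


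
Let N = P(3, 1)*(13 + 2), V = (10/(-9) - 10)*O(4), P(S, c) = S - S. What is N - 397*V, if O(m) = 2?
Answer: 79400/9 ≈ 8822.2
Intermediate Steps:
P(S, c) = 0
V = -200/9 (V = (10/(-9) - 10)*2 = (10*(-⅑) - 10)*2 = (-10/9 - 10)*2 = -100/9*2 = -200/9 ≈ -22.222)
N = 0 (N = 0*(13 + 2) = 0*15 = 0)
N - 397*V = 0 - 397*(-200/9) = 0 + 79400/9 = 79400/9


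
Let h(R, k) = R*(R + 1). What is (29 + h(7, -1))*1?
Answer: 85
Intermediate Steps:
h(R, k) = R*(1 + R)
(29 + h(7, -1))*1 = (29 + 7*(1 + 7))*1 = (29 + 7*8)*1 = (29 + 56)*1 = 85*1 = 85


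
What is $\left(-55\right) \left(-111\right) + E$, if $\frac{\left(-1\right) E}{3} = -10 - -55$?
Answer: $5970$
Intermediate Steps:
$E = -135$ ($E = - 3 \left(-10 - -55\right) = - 3 \left(-10 + 55\right) = \left(-3\right) 45 = -135$)
$\left(-55\right) \left(-111\right) + E = \left(-55\right) \left(-111\right) - 135 = 6105 - 135 = 5970$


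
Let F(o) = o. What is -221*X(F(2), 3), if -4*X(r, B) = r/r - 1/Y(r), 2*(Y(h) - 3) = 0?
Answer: 221/6 ≈ 36.833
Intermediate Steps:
Y(h) = 3 (Y(h) = 3 + (½)*0 = 3 + 0 = 3)
X(r, B) = -⅙ (X(r, B) = -(r/r - 1/3)/4 = -(1 - 1*⅓)/4 = -(1 - ⅓)/4 = -¼*⅔ = -⅙)
-221*X(F(2), 3) = -221*(-⅙) = 221/6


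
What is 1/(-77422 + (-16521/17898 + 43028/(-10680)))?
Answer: -3982305/308337737698 ≈ -1.2915e-5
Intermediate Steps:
1/(-77422 + (-16521/17898 + 43028/(-10680))) = 1/(-77422 + (-16521*1/17898 + 43028*(-1/10680))) = 1/(-77422 + (-5507/5966 - 10757/2670)) = 1/(-77422 - 19719988/3982305) = 1/(-308337737698/3982305) = -3982305/308337737698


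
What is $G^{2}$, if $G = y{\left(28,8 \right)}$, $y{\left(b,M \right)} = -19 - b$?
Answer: $2209$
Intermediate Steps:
$G = -47$ ($G = -19 - 28 = -47$)
$G^{2} = \left(-47\right)^{2} = 2209$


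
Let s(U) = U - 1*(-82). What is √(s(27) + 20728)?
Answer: √20837 ≈ 144.35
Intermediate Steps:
s(U) = 82 + U (s(U) = U + 82 = 82 + U)
√(s(27) + 20728) = √((82 + 27) + 20728) = √(109 + 20728) = √20837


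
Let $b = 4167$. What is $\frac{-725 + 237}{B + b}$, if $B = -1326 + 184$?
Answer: $- \frac{488}{3025} \approx -0.16132$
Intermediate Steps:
$B = -1142$
$\frac{-725 + 237}{B + b} = \frac{-725 + 237}{-1142 + 4167} = - \frac{488}{3025}$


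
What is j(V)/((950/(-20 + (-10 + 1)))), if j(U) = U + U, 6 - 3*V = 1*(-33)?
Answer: -377/475 ≈ -0.79368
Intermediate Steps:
V = 13 (V = 2 - (-33)/3 = 2 - ⅓*(-33) = 2 + 11 = 13)
j(U) = 2*U
j(V)/((950/(-20 + (-10 + 1)))) = (2*13)/((950/(-20 + (-10 + 1)))) = 26/((950/(-20 - 9))) = 26/((950/(-29))) = 26/((-1/29*950)) = 26/(-950/29) = 26*(-29/950) = -377/475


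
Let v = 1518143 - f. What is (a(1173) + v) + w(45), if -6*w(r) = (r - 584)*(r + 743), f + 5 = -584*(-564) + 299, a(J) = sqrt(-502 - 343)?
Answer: 3777785/3 + 13*I*sqrt(5) ≈ 1.2593e+6 + 29.069*I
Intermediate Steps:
a(J) = 13*I*sqrt(5) (a(J) = sqrt(-845) = 13*I*sqrt(5))
f = 329670 (f = -5 + (-584*(-564) + 299) = -5 + (329376 + 299) = -5 + 329675 = 329670)
w(r) = -(-584 + r)*(743 + r)/6 (w(r) = -(r - 584)*(r + 743)/6 = -(-584 + r)*(743 + r)/6)
v = 1188473 (v = 1518143 - 1*329670 = 1518143 - 329670 = 1188473)
(a(1173) + v) + w(45) = (13*I*sqrt(5) + 1188473) + (216956/3 - 53/2*45 - 1/6*45**2) = (1188473 + 13*I*sqrt(5)) + (216956/3 - 2385/2 - 1/6*2025) = (1188473 + 13*I*sqrt(5)) + (216956/3 - 2385/2 - 675/2) = (1188473 + 13*I*sqrt(5)) + 212366/3 = 3777785/3 + 13*I*sqrt(5)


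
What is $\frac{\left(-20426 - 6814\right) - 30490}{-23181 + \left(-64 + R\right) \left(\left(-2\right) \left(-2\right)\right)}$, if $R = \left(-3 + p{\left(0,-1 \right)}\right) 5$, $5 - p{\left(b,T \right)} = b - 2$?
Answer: $\frac{57730}{23357} \approx 2.4716$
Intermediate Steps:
$p{\left(b,T \right)} = 7 - b$ ($p{\left(b,T \right)} = 5 - \left(b - 2\right) = 5 - \left(-2 + b\right) = 7 - b$)
$R = 20$ ($R = \left(-3 + \left(7 - 0\right)\right) 5 = \left(-3 + \left(7 + 0\right)\right) 5 = \left(-3 + 7\right) 5 = 4 \cdot 5 = 20$)
$\frac{\left(-20426 - 6814\right) - 30490}{-23181 + \left(-64 + R\right) \left(\left(-2\right) \left(-2\right)\right)} = \frac{\left(-20426 - 6814\right) - 30490}{-23181 + \left(-64 + 20\right) \left(\left(-2\right) \left(-2\right)\right)} = \frac{-27240 - 30490}{-23181 - 176} = - \frac{57730}{-23181 - 176} = - \frac{57730}{-23357} = \left(-57730\right) \left(- \frac{1}{23357}\right) = \frac{57730}{23357}$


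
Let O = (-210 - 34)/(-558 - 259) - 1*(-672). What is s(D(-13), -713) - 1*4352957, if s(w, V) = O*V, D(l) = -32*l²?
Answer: -3947993953/817 ≈ -4.8323e+6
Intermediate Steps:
O = 549268/817 (O = -244/(-817) + 672 = -244*(-1/817) + 672 = 244/817 + 672 = 549268/817 ≈ 672.30)
s(w, V) = 549268*V/817
s(D(-13), -713) - 1*4352957 = (549268/817)*(-713) - 1*4352957 = -391628084/817 - 4352957 = -3947993953/817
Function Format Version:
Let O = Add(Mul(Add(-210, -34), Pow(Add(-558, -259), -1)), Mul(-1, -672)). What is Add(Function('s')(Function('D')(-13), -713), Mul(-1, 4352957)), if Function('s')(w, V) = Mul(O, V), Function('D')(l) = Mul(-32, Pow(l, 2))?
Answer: Rational(-3947993953, 817) ≈ -4.8323e+6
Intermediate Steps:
O = Rational(549268, 817) (O = Add(Mul(-244, Pow(-817, -1)), 672) = Add(Mul(-244, Rational(-1, 817)), 672) = Add(Rational(244, 817), 672) = Rational(549268, 817) ≈ 672.30)
Function('s')(w, V) = Mul(Rational(549268, 817), V)
Add(Function('s')(Function('D')(-13), -713), Mul(-1, 4352957)) = Add(Mul(Rational(549268, 817), -713), Mul(-1, 4352957)) = Add(Rational(-391628084, 817), -4352957) = Rational(-3947993953, 817)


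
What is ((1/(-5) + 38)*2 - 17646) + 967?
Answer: -83017/5 ≈ -16603.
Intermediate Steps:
((1/(-5) + 38)*2 - 17646) + 967 = ((-⅕ + 38)*2 - 17646) + 967 = ((189/5)*2 - 17646) + 967 = (378/5 - 17646) + 967 = -87852/5 + 967 = -83017/5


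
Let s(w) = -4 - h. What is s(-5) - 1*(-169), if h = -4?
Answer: 169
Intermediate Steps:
s(w) = 0 (s(w) = -4 - 1*(-4) = -4 + 4 = 0)
s(-5) - 1*(-169) = 0 - 1*(-169) = 0 + 169 = 169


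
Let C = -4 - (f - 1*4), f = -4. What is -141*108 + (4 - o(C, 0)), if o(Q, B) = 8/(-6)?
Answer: -45668/3 ≈ -15223.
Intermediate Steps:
C = 4 (C = -4 - (-4 - 1*4) = -4 - (-4 - 4) = -4 - 1*(-8) = -4 + 8 = 4)
o(Q, B) = -4/3 (o(Q, B) = 8*(-⅙) = -4/3)
-141*108 + (4 - o(C, 0)) = -141*108 + (4 - 1*(-4/3)) = -15228 + (4 + 4/3) = -15228 + 16/3 = -45668/3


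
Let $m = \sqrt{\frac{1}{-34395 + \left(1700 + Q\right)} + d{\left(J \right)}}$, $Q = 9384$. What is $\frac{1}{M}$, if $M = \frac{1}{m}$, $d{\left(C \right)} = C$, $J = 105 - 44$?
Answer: $\frac{\sqrt{33147542670}}{23311} \approx 7.8102$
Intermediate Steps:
$J = 61$ ($J = 105 - 44 = 61$)
$m = \frac{\sqrt{33147542670}}{23311}$ ($m = \sqrt{\frac{1}{-34395 + \left(1700 + 9384\right)} + 61} = \sqrt{\frac{1}{-34395 + 11084} + 61} = \sqrt{\frac{1}{-23311} + 61} = \sqrt{- \frac{1}{23311} + 61} = \sqrt{\frac{1421970}{23311}} = \frac{\sqrt{33147542670}}{23311} \approx 7.8102$)
$M = \frac{\sqrt{33147542670}}{1421970}$ ($M = \frac{1}{\frac{1}{23311} \sqrt{33147542670}} = \frac{\sqrt{33147542670}}{1421970} \approx 0.12804$)
$\frac{1}{M} = \frac{1}{\frac{1}{1421970} \sqrt{33147542670}} = \frac{\sqrt{33147542670}}{23311}$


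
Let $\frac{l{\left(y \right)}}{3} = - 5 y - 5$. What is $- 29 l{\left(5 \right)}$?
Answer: $2610$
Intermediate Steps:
$l{\left(y \right)} = -15 - 15 y$ ($l{\left(y \right)} = 3 \left(- 5 y - 5\right) = 3 \left(-5 - 5 y\right) = -15 - 15 y$)
$- 29 l{\left(5 \right)} = - 29 \left(-15 - 75\right) = \left(-29\right) \left(-90\right) = 2610$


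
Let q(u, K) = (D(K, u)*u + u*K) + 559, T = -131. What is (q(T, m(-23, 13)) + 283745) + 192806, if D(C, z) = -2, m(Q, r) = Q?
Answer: 480385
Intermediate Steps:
q(u, K) = 559 - 2*u + K*u (q(u, K) = (-2*u + u*K) + 559 = (-2*u + K*u) + 559 = 559 - 2*u + K*u)
(q(T, m(-23, 13)) + 283745) + 192806 = ((559 - 2*(-131) - 23*(-131)) + 283745) + 192806 = ((559 + 262 + 3013) + 283745) + 192806 = (3834 + 283745) + 192806 = 287579 + 192806 = 480385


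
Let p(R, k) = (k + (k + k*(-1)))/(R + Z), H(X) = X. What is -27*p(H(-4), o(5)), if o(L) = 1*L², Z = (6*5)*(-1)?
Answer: 675/34 ≈ 19.853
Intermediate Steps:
Z = -30 (Z = 30*(-1) = -30)
o(L) = L²
p(R, k) = k/(-30 + R) (p(R, k) = (k + (k + k*(-1)))/(R - 30) = (k + (k - k))/(-30 + R) = (k + 0)/(-30 + R) = k/(-30 + R))
-27*p(H(-4), o(5)) = -27*5²/(-30 - 4) = -675/(-34) = -675*(-1)/34 = -27*(-25/34) = 675/34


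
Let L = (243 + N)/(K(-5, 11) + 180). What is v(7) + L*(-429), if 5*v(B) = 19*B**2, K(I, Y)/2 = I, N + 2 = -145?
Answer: -953/17 ≈ -56.059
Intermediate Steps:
N = -147 (N = -2 - 145 = -147)
K(I, Y) = 2*I
L = 48/85 (L = (243 - 147)/(2*(-5) + 180) = 96/(-10 + 180) = 96/170 = 96*(1/170) = 48/85 ≈ 0.56471)
v(B) = 19*B**2/5 (v(B) = (19*B**2)/5 = 19*B**2/5)
v(7) + L*(-429) = (19/5)*7**2 + (48/85)*(-429) = (19/5)*49 - 20592/85 = 931/5 - 20592/85 = -953/17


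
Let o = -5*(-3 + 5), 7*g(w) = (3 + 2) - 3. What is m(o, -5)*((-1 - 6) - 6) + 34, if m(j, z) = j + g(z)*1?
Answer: 1122/7 ≈ 160.29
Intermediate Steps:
g(w) = 2/7 (g(w) = ((3 + 2) - 3)/7 = (5 - 3)/7 = (1/7)*2 = 2/7)
o = -10 (o = -5*2 = -10)
m(j, z) = 2/7 + j (m(j, z) = j + (2/7)*1 = j + 2/7 = 2/7 + j)
m(o, -5)*((-1 - 6) - 6) + 34 = (2/7 - 10)*((-1 - 6) - 6) + 34 = -68*(-7 - 6)/7 + 34 = -68/7*(-13) + 34 = 884/7 + 34 = 1122/7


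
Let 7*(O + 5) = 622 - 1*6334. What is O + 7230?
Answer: 6409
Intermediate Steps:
O = -821 (O = -5 + (622 - 1*6334)/7 = -5 + (622 - 6334)/7 = -5 + (⅐)*(-5712) = -5 - 816 = -821)
O + 7230 = -821 + 7230 = 6409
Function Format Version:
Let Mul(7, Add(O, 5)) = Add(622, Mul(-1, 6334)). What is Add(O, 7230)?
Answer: 6409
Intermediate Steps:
O = -821 (O = Add(-5, Mul(Rational(1, 7), Add(622, Mul(-1, 6334)))) = Add(-5, Mul(Rational(1, 7), Add(622, -6334))) = Add(-5, Mul(Rational(1, 7), -5712)) = Add(-5, -816) = -821)
Add(O, 7230) = Add(-821, 7230) = 6409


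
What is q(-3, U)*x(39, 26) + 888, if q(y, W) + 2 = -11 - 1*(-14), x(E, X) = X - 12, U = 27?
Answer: 902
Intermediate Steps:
x(E, X) = -12 + X
q(y, W) = 1 (q(y, W) = -2 + (-11 - 1*(-14)) = -2 + (-11 + 14) = -2 + 3 = 1)
q(-3, U)*x(39, 26) + 888 = 1*(-12 + 26) + 888 = 1*14 + 888 = 14 + 888 = 902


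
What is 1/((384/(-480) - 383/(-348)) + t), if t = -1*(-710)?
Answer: 1740/1235923 ≈ 0.0014079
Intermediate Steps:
t = 710
1/((384/(-480) - 383/(-348)) + t) = 1/((384/(-480) - 383/(-348)) + 710) = 1/((384*(-1/480) - 383*(-1/348)) + 710) = 1/((-4/5 + 383/348) + 710) = 1/(523/1740 + 710) = 1/(1235923/1740) = 1740/1235923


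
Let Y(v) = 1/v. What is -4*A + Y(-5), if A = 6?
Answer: -121/5 ≈ -24.200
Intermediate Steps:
Y(v) = 1/v
-4*A + Y(-5) = -4*6 + 1/(-5) = -24 - ⅕ = -121/5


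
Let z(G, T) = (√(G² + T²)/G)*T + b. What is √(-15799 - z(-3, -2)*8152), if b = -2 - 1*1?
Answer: √(77913 - 48912*√13)/3 ≈ 104.58*I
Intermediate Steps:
b = -3 (b = -2 - 1 = -3)
z(G, T) = -3 + T*√(G² + T²)/G (z(G, T) = (√(G² + T²)/G)*T - 3 = T*√(G² + T²)/G - 3 = -3 + T*√(G² + T²)/G)
√(-15799 - z(-3, -2)*8152) = √(-15799 - (-3 - 2*√((-3)² + (-2)²)/(-3))*8152) = √(-15799 - (-3 - 2*(-⅓)*√(9 + 4))*8152) = √(-15799 - (-3 - 2*(-⅓)*√13)*8152) = √(-15799 - (-3 + 2*√13/3)*8152) = √(-15799 + (3 - 2*√13/3)*8152) = √(-15799 + (24456 - 16304*√13/3)) = √(8657 - 16304*√13/3)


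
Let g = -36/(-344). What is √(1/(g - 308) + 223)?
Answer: √156351372149/26479 ≈ 14.933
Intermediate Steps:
g = 9/86 (g = -36*(-1/344) = 9/86 ≈ 0.10465)
√(1/(g - 308) + 223) = √(1/(9/86 - 308) + 223) = √(1/(-26479/86) + 223) = √(-86/26479 + 223) = √(5904731/26479) = √156351372149/26479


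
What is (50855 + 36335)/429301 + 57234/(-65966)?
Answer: -9409518947/14159634883 ≈ -0.66453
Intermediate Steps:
(50855 + 36335)/429301 + 57234/(-65966) = 87190*(1/429301) + 57234*(-1/65966) = 87190/429301 - 28617/32983 = -9409518947/14159634883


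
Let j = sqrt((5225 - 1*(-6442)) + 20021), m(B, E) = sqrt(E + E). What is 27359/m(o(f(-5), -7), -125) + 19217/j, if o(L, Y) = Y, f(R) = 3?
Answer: 19217*sqrt(7922)/15844 - 27359*I*sqrt(10)/50 ≈ 107.95 - 1730.3*I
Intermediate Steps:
m(B, E) = sqrt(2)*sqrt(E) (m(B, E) = sqrt(2*E) = sqrt(2)*sqrt(E))
j = 2*sqrt(7922) (j = sqrt((5225 + 6442) + 20021) = sqrt(11667 + 20021) = sqrt(31688) = 2*sqrt(7922) ≈ 178.01)
27359/m(o(f(-5), -7), -125) + 19217/j = 27359/((sqrt(2)*sqrt(-125))) + 19217/((2*sqrt(7922))) = 27359/((sqrt(2)*(5*I*sqrt(5)))) + 19217*(sqrt(7922)/15844) = 27359/((5*I*sqrt(10))) + 19217*sqrt(7922)/15844 = 27359*(-I*sqrt(10)/50) + 19217*sqrt(7922)/15844 = -27359*I*sqrt(10)/50 + 19217*sqrt(7922)/15844 = 19217*sqrt(7922)/15844 - 27359*I*sqrt(10)/50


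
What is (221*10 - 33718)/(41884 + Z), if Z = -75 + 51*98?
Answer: -31508/46807 ≈ -0.67315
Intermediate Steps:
Z = 4923 (Z = -75 + 4998 = 4923)
(221*10 - 33718)/(41884 + Z) = (221*10 - 33718)/(41884 + 4923) = (2210 - 33718)/46807 = -31508*1/46807 = -31508/46807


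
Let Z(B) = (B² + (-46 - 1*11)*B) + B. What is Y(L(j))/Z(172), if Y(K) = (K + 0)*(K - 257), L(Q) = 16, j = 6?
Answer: -241/1247 ≈ -0.19326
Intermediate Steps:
Z(B) = B² - 56*B (Z(B) = (B² + (-46 - 11)*B) + B = (B² - 57*B) + B = B² - 56*B)
Y(K) = K*(-257 + K)
Y(L(j))/Z(172) = (16*(-257 + 16))/((172*(-56 + 172))) = (16*(-241))/((172*116)) = -3856/19952 = -3856*1/19952 = -241/1247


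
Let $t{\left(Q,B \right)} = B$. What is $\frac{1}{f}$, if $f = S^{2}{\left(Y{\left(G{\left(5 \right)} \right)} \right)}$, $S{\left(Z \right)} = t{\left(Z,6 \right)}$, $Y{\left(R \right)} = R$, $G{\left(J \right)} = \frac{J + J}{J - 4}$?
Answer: $\frac{1}{36} \approx 0.027778$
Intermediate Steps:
$G{\left(J \right)} = \frac{2 J}{-4 + J}$
$S{\left(Z \right)} = 6$
$f = 36$ ($f = 6^{2} = 36$)
$\frac{1}{f} = \frac{1}{36}$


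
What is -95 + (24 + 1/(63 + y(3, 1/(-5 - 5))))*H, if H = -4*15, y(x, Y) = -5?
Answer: -44545/29 ≈ -1536.0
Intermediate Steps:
H = -60
-95 + (24 + 1/(63 + y(3, 1/(-5 - 5))))*H = -95 + (24 + 1/(63 - 5))*(-60) = -95 + (24 + 1/58)*(-60) = -95 + (1393/58)*(-60) = -95 - 41790/29 = -44545/29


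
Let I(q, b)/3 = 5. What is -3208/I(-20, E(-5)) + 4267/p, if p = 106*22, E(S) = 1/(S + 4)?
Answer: -7417051/34980 ≈ -212.04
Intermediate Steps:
E(S) = 1/(4 + S)
I(q, b) = 15 (I(q, b) = 3*5 = 15)
p = 2332
-3208/I(-20, E(-5)) + 4267/p = -3208/15 + 4267/2332 = -7417051/34980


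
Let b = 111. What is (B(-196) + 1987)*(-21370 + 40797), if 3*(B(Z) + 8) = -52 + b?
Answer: 116484292/3 ≈ 3.8828e+7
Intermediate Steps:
B(Z) = 35/3 (B(Z) = -8 + (-52 + 111)/3 = -8 + (⅓)*59 = -8 + 59/3 = 35/3)
(B(-196) + 1987)*(-21370 + 40797) = (35/3 + 1987)*(-21370 + 40797) = (5996/3)*19427 = 116484292/3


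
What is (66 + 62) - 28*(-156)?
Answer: 4496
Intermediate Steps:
(66 + 62) - 28*(-156) = 128 + 4368 = 4496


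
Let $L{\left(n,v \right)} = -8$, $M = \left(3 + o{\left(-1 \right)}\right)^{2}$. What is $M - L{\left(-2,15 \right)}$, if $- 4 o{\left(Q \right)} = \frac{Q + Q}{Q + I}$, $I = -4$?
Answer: $\frac{1641}{100} \approx 16.41$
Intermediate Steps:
$o{\left(Q \right)} = - \frac{Q}{2 \left(-4 + Q\right)}$ ($o{\left(Q \right)} = - \frac{\left(Q + Q\right) \frac{1}{Q - 4}}{4} = - \frac{2 Q \frac{1}{-4 + Q}}{4} = - \frac{Q}{2 \left(-4 + Q\right)}$)
$M = \frac{841}{100}$ ($M = \left(3 - - \frac{1}{-8 + 2 \left(-1\right)}\right)^{2} = \left(3 - - \frac{1}{-8 - 2}\right)^{2} = \left(3 - - \frac{1}{-10}\right)^{2} = \left(3 - \left(-1\right) \left(- \frac{1}{10}\right)\right)^{2} = \left(3 - \frac{1}{10}\right)^{2} = \left(\frac{29}{10}\right)^{2} = \frac{841}{100} \approx 8.41$)
$M - L{\left(-2,15 \right)} = \frac{841}{100} - -8 = \frac{841}{100} + 8 = \frac{1641}{100}$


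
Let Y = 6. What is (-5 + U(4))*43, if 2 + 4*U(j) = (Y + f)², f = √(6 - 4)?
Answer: 172 + 129*√2 ≈ 354.43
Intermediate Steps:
f = √2 ≈ 1.4142
U(j) = -½ + (6 + √2)²/4
(-5 + U(4))*43 = (-5 + (9 + 3*√2))*43 = (4 + 3*√2)*43 = 172 + 129*√2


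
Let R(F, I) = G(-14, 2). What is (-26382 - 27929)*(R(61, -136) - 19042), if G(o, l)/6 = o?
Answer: 1038752186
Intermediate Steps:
G(o, l) = 6*o
R(F, I) = -84 (R(F, I) = 6*(-14) = -84)
(-26382 - 27929)*(R(61, -136) - 19042) = (-26382 - 27929)*(-84 - 19042) = -54311*(-19126) = 1038752186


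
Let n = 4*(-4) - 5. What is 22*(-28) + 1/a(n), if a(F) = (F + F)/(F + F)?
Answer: -615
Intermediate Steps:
n = -21 (n = -16 - 5 = -21)
a(F) = 1 (a(F) = (2*F)/((2*F)) = (2*F)*(1/(2*F)) = 1)
22*(-28) + 1/a(n) = 22*(-28) + 1/1 = -616 + 1 = -615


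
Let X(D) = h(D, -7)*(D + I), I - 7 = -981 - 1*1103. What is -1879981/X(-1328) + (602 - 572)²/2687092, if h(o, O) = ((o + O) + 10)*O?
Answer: 1270026285688/21215515027875 ≈ 0.059863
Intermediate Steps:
I = -2077 (I = 7 + (-981 - 1*1103) = 7 + (-981 - 1103) = 7 - 2084 = -2077)
h(o, O) = O*(10 + O + o) (h(o, O) = ((O + o) + 10)*O = (10 + O + o)*O = O*(10 + O + o))
X(D) = (-2077 + D)*(-21 - 7*D) (X(D) = (-7*(10 - 7 + D))*(D - 2077) = (-7*(3 + D))*(-2077 + D) = (-21 - 7*D)*(-2077 + D) = (-2077 + D)*(-21 - 7*D))
-1879981/X(-1328) + (602 - 572)²/2687092 = -1879981*1/(7*(-2077 - 1328)*(-3 - 1*(-1328))) + (602 - 572)²/2687092 = -1879981*(-1/(23835*(-3 + 1328))) + 30²*(1/2687092) = -1879981/(7*(-3405)*1325) + 900*(1/2687092) = -1879981/(-31581375) + 225/671773 = -1879981*(-1/31581375) + 225/671773 = 1879981/31581375 + 225/671773 = 1270026285688/21215515027875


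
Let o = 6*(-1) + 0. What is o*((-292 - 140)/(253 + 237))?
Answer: 1296/245 ≈ 5.2898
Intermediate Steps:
o = -6 (o = -6 + 0 = -6)
o*((-292 - 140)/(253 + 237)) = -6*(-292 - 140)/(253 + 237) = -(-2592)/490 = -6*(-216/245) = 1296/245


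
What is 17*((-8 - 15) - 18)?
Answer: -697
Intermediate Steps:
17*((-8 - 15) - 18) = 17*(-23 - 18) = 17*(-41) = -697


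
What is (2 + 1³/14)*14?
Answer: 29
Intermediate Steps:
(2 + 1³/14)*14 = (2 + 1*(1/14))*14 = (2 + 1/14)*14 = (29/14)*14 = 29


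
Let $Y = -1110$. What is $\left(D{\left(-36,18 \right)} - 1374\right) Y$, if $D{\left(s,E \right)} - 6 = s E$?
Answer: $2237760$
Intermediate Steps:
$D{\left(s,E \right)} = 6 + E s$ ($D{\left(s,E \right)} = 6 + s E = 6 + E s$)
$\left(D{\left(-36,18 \right)} - 1374\right) Y = \left(\left(6 + 18 \left(-36\right)\right) - 1374\right) \left(-1110\right) = \left(\left(6 - 648\right) - 1374\right) \left(-1110\right) = \left(-642 - 1374\right) \left(-1110\right) = \left(-2016\right) \left(-1110\right) = 2237760$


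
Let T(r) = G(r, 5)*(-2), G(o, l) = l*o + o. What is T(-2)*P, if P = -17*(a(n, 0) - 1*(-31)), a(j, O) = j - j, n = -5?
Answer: -12648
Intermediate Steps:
a(j, O) = 0
G(o, l) = o + l*o
P = -527 (P = -17*(0 - 1*(-31)) = -17*(0 + 31) = -17*31 = -527)
T(r) = -12*r (T(r) = (r*(1 + 5))*(-2) = (r*6)*(-2) = (6*r)*(-2) = -12*r)
T(-2)*P = -12*(-2)*(-527) = 24*(-527) = -12648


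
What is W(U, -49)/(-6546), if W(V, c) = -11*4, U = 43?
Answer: 22/3273 ≈ 0.0067217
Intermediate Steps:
W(V, c) = -44
W(U, -49)/(-6546) = -44/(-6546) = -44*(-1/6546) = 22/3273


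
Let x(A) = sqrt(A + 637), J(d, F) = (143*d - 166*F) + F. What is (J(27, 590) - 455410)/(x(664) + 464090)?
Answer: -254738536910/215379526799 + 548899*sqrt(1301)/215379526799 ≈ -1.1827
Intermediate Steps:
J(d, F) = -165*F + 143*d (J(d, F) = (-166*F + 143*d) + F = -165*F + 143*d)
x(A) = sqrt(637 + A)
(J(27, 590) - 455410)/(x(664) + 464090) = ((-165*590 + 143*27) - 455410)/(sqrt(637 + 664) + 464090) = ((-97350 + 3861) - 455410)/(sqrt(1301) + 464090) = (-93489 - 455410)/(464090 + sqrt(1301)) = -548899/(464090 + sqrt(1301))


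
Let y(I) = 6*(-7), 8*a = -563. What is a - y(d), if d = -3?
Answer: -227/8 ≈ -28.375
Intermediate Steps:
a = -563/8 (a = (⅛)*(-563) = -563/8 ≈ -70.375)
y(I) = -42
a - y(d) = -563/8 - 1*(-42) = -563/8 + 42 = -227/8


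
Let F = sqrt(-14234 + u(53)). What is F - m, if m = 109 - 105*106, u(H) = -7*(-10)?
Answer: 11021 + 2*I*sqrt(3541) ≈ 11021.0 + 119.01*I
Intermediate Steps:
u(H) = 70
F = 2*I*sqrt(3541) (F = sqrt(-14234 + 70) = sqrt(-14164) = 2*I*sqrt(3541) ≈ 119.01*I)
m = -11021 (m = 109 - 11130 = -11021)
F - m = 2*I*sqrt(3541) - 1*(-11021) = 2*I*sqrt(3541) + 11021 = 11021 + 2*I*sqrt(3541)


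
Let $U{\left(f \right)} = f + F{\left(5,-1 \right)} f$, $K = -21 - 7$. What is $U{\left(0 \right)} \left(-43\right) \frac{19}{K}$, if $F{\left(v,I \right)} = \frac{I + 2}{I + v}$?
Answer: $0$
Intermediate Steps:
$K = -28$ ($K = -21 - 7 = -28$)
$F{\left(v,I \right)} = \frac{2 + I}{I + v}$
$U{\left(f \right)} = \frac{5 f}{4}$ ($U{\left(f \right)} = f + \frac{2 - 1}{-1 + 5} f = f + \frac{1}{4} \cdot 1 f = f + \frac{f}{4} = \frac{5 f}{4}$)
$U{\left(0 \right)} \left(-43\right) \frac{19}{K} = \frac{5}{4} \cdot 0 \left(-43\right) \frac{19}{-28} = 0 \left(-43\right) 19 \left(- \frac{1}{28}\right) = 0 \left(- \frac{19}{28}\right) = 0$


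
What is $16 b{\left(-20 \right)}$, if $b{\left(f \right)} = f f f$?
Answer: $-128000$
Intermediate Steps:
$b{\left(f \right)} = f^{3}$ ($b{\left(f \right)} = f^{2} f = f^{3}$)
$16 b{\left(-20 \right)} = 16 \left(-20\right)^{3} = 16 \left(-8000\right) = -128000$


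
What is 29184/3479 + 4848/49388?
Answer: 364551396/42955213 ≈ 8.4868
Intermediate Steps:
29184/3479 + 4848/49388 = 29184*(1/3479) + 4848*(1/49388) = 29184/3479 + 1212/12347 = 364551396/42955213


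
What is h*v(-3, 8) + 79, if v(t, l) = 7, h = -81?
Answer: -488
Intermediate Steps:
h*v(-3, 8) + 79 = -81*7 + 79 = -567 + 79 = -488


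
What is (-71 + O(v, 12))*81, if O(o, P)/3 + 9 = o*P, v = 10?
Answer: 21222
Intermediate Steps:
O(o, P) = -27 + 3*P*o (O(o, P) = -27 + 3*(o*P) = -27 + 3*(P*o) = -27 + 3*P*o)
(-71 + O(v, 12))*81 = (-71 + (-27 + 3*12*10))*81 = (-71 + (-27 + 360))*81 = (-71 + 333)*81 = 262*81 = 21222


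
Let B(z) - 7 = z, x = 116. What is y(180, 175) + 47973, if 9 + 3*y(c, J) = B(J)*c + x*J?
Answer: 196970/3 ≈ 65657.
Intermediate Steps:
B(z) = 7 + z
y(c, J) = -3 + 116*J/3 + c*(7 + J)/3 (y(c, J) = -3 + ((7 + J)*c + 116*J)/3 = -3 + (c*(7 + J) + 116*J)/3 = -3 + (116*J + c*(7 + J))/3 = -3 + (116*J/3 + c*(7 + J)/3) = -3 + 116*J/3 + c*(7 + J)/3)
y(180, 175) + 47973 = (-3 + (116/3)*175 + (1/3)*180*(7 + 175)) + 47973 = (-3 + 20300/3 + (1/3)*180*182) + 47973 = (-3 + 20300/3 + 10920) + 47973 = 53051/3 + 47973 = 196970/3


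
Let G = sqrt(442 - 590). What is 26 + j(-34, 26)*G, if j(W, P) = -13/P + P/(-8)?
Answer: 26 - 15*I*sqrt(37)/2 ≈ 26.0 - 45.621*I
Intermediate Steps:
j(W, P) = -13/P - P/8 (j(W, P) = -13/P + P*(-1/8) = -13/P - P/8)
G = 2*I*sqrt(37) (G = sqrt(-148) = 2*I*sqrt(37) ≈ 12.166*I)
26 + j(-34, 26)*G = 26 + (-13/26 - 1/8*26)*(2*I*sqrt(37)) = 26 + (-13*1/26 - 13/4)*(2*I*sqrt(37)) = 26 + (-1/2 - 13/4)*(2*I*sqrt(37)) = 26 - 15*I*sqrt(37)/2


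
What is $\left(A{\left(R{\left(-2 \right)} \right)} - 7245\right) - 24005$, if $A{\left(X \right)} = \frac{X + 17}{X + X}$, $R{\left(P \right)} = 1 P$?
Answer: $- \frac{125015}{4} \approx -31254.0$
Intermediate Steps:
$R{\left(P \right)} = P$
$A{\left(X \right)} = \frac{17 + X}{2 X}$
$\left(A{\left(R{\left(-2 \right)} \right)} - 7245\right) - 24005 = \left(\frac{17 - 2}{2 \left(-2\right)} - 7245\right) - 24005 = \left(\frac{1}{2} \left(- \frac{1}{2}\right) 15 - 7245\right) - 24005 = \left(- \frac{15}{4} - 7245\right) - 24005 = - \frac{28995}{4} - 24005 = - \frac{125015}{4}$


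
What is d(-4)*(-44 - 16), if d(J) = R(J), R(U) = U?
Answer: 240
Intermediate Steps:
d(J) = J
d(-4)*(-44 - 16) = -4*(-44 - 16) = -4*(-60) = 240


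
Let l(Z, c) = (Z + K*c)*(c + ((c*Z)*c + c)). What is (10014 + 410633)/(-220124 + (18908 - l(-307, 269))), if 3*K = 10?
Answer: 420647/13098824531 ≈ 3.2113e-5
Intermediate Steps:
K = 10/3 (K = (⅓)*10 = 10/3 ≈ 3.3333)
l(Z, c) = (Z + 10*c/3)*(2*c + Z*c²) (l(Z, c) = (Z + 10*c/3)*(c + ((c*Z)*c + c)) = (Z + 10*c/3)*(c + ((Z*c)*c + c)) = (Z + 10*c/3)*(c + (Z*c² + c)) = (Z + 10*c/3)*(c + (c + Z*c²)) = (Z + 10*c/3)*(2*c + Z*c²))
(10014 + 410633)/(-220124 + (18908 - l(-307, 269))) = (10014 + 410633)/(-220124 + (18908 - 269*(6*(-307) + 20*269 + 3*269*(-307)² + 10*(-307)*269²)/3)) = 420647/(-220124 + (18908 - 269*(-1842 + 5380 + 3*269*94249 + 10*(-307)*72361)/3)) = 420647/(-220124 + (18908 - 269*(-1842 + 5380 + 76058943 - 222148270)/3)) = 420647/(-220124 + (18908 - 269*(-146085789)/3)) = 420647/(-220124 + (18908 - 1*(-13099025747))) = 420647/(-220124 + (18908 + 13099025747)) = 420647/(-220124 + 13099044655) = 420647/13098824531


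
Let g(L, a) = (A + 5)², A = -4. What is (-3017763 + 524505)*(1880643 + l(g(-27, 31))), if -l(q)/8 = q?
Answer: -4688908258830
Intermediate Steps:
g(L, a) = 1 (g(L, a) = (-4 + 5)² = 1² = 1)
l(q) = -8*q
(-3017763 + 524505)*(1880643 + l(g(-27, 31))) = (-3017763 + 524505)*(1880643 - 8*1) = -2493258*(1880643 - 8) = -2493258*1880635 = -4688908258830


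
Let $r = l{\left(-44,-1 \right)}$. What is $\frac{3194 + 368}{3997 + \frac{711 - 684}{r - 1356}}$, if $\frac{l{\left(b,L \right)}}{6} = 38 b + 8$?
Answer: $\frac{1496040}{1678739} \approx 0.89117$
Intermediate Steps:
$l{\left(b,L \right)} = 48 + 228 b$ ($l{\left(b,L \right)} = 6 \left(38 b + 8\right) = 6 \left(8 + 38 b\right) = 48 + 228 b$)
$r = -9984$ ($r = 48 + 228 \left(-44\right) = 48 - 10032 = -9984$)
$\frac{3194 + 368}{3997 + \frac{711 - 684}{r - 1356}} = \frac{3194 + 368}{3997 + \frac{711 - 684}{-9984 - 1356}} = \frac{3562}{3997 + \frac{27}{-11340}} = \frac{3562}{3997 + 27 \left(- \frac{1}{11340}\right)} = \frac{3562}{3997 - \frac{1}{420}} = \frac{3562}{\frac{1678739}{420}} = 3562 \cdot \frac{420}{1678739} = \frac{1496040}{1678739}$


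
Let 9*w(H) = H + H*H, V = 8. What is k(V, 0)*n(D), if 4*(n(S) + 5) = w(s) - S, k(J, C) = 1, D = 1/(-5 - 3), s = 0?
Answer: -159/32 ≈ -4.9688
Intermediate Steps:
w(H) = H/9 + H²/9 (w(H) = (H + H*H)/9 = (H + H²)/9 = H/9 + H²/9)
D = -⅛ (D = 1/(-8) = -⅛ ≈ -0.12500)
n(S) = -5 - S/4 (n(S) = -5 + ((⅑)*0*(1 + 0) - S)/4 = -5 + ((⅑)*0*1 - S)/4 = -5 + (0 - S)/4 = -5 + (-S)/4 = -5 - S/4)
k(V, 0)*n(D) = 1*(-5 - ¼*(-⅛)) = 1*(-5 + 1/32) = 1*(-159/32) = -159/32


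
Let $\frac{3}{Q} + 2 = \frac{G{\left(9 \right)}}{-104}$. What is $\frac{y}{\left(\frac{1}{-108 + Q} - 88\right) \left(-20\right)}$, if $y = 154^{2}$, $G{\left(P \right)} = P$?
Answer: $\frac{140801892}{10450205} \approx 13.474$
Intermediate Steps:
$Q = - \frac{312}{217}$ ($Q = \frac{3}{-2 + \frac{9}{-104}} = \frac{3}{-2 + 9 \left(- \frac{1}{104}\right)} = \frac{3}{-2 - \frac{9}{104}} = \frac{3}{- \frac{217}{104}} = 3 \left(- \frac{104}{217}\right) = - \frac{312}{217} \approx -1.4378$)
$y = 23716$
$\frac{y}{\left(\frac{1}{-108 + Q} - 88\right) \left(-20\right)} = \frac{23716}{\left(\frac{1}{-108 - \frac{312}{217}} - 88\right) \left(-20\right)} = \frac{23716}{\left(\frac{1}{- \frac{23748}{217}} - 88\right) \left(-20\right)} = \frac{23716}{\left(- \frac{217}{23748} - 88\right) \left(-20\right)} = \frac{23716}{\left(- \frac{2090041}{23748}\right) \left(-20\right)} = \frac{23716}{\frac{10450205}{5937}} = 23716 \cdot \frac{5937}{10450205} = \frac{140801892}{10450205}$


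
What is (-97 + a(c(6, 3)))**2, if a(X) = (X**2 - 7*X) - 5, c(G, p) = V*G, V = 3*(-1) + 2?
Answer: 576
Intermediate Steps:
V = -1 (V = -3 + 2 = -1)
c(G, p) = -G
a(X) = -5 + X**2 - 7*X
(-97 + a(c(6, 3)))**2 = (-97 + (-5 + (-1*6)**2 - (-7)*6))**2 = (-97 + (-5 + (-6)**2 - 7*(-6)))**2 = (-97 + (-5 + 36 + 42))**2 = (-97 + 73)**2 = (-24)**2 = 576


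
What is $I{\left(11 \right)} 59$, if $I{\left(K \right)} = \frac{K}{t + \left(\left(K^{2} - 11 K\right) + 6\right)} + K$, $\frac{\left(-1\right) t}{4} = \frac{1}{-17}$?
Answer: $\frac{79827}{106} \approx 753.08$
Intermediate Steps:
$t = \frac{4}{17}$ ($t = - \frac{4}{-17} = \left(-4\right) \left(- \frac{1}{17}\right) = \frac{4}{17} \approx 0.23529$)
$I{\left(K \right)} = K + \frac{K}{\frac{106}{17} + K^{2} - 11 K}$ ($I{\left(K \right)} = \frac{K}{\frac{4}{17} + \left(\left(K^{2} - 11 K\right) + 6\right)} + K = \frac{K}{\frac{4}{17} + \left(6 + K^{2} - 11 K\right)} + K = \frac{K}{\frac{106}{17} + K^{2} - 11 K} + K = K + \frac{K}{\frac{106}{17} + K^{2} - 11 K}$)
$I{\left(11 \right)} 59 = \frac{11 \left(123 - 2057 + 17 \cdot 11^{2}\right)}{106 - 2057 + 17 \cdot 11^{2}} \cdot 59 = \frac{11 \left(123 - 2057 + 17 \cdot 121\right)}{106 - 2057 + 17 \cdot 121} \cdot 59 = \frac{11 \left(123 - 2057 + 2057\right)}{106 - 2057 + 2057} \cdot 59 = 11 \cdot \frac{1}{106} \cdot 123 \cdot 59 = \frac{1353}{106} \cdot 59 = \frac{79827}{106}$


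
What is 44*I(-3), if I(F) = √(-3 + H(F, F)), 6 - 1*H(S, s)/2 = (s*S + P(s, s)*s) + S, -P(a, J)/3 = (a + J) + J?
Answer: 44*√159 ≈ 554.82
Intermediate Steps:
P(a, J) = -6*J - 3*a (P(a, J) = -3*((a + J) + J) = -3*((J + a) + J) = -3*(a + 2*J) = -6*J - 3*a)
H(S, s) = 12 - 2*S + 18*s² - 2*S*s (H(S, s) = 12 - 2*((s*S + (-6*s - 3*s)*s) + S) = 12 - 2*((S*s + (-9*s)*s) + S) = 12 - 2*((S*s - 9*s²) + S) = 12 - 2*((-9*s² + S*s) + S) = 12 - 2*(S - 9*s² + S*s) = 12 + (-2*S + 18*s² - 2*S*s) = 12 - 2*S + 18*s² - 2*S*s)
I(F) = √(9 - 2*F + 16*F²) (I(F) = √(-3 + (12 - 2*F + 18*F² - 2*F*F)) = √(-3 + (12 - 2*F + 18*F² - 2*F²)) = √(-3 + (12 - 2*F + 16*F²)) = √(9 - 2*F + 16*F²))
44*I(-3) = 44*√(9 - 2*(-3) + 16*(-3)²) = 44*√(9 + 6 + 16*9) = 44*√(9 + 6 + 144) = 44*√159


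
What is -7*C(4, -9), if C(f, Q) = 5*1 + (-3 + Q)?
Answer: 49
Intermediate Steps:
C(f, Q) = 2 + Q (C(f, Q) = 5 + (-3 + Q) = 2 + Q)
-7*C(4, -9) = -7*(2 - 9) = -7*(-7) = 49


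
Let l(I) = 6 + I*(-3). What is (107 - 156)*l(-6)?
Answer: -1176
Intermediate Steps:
l(I) = 6 - 3*I
(107 - 156)*l(-6) = (107 - 156)*(6 - 3*(-6)) = -49*(6 + 18) = -49*24 = -1176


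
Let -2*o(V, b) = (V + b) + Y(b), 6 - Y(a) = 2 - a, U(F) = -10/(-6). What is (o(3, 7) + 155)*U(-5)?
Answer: 1445/6 ≈ 240.83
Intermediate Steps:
U(F) = 5/3 (U(F) = -10*(-1/6) = 5/3)
Y(a) = 4 + a (Y(a) = 6 - (2 - a) = 6 + (-2 + a) = 4 + a)
o(V, b) = -2 - b - V/2 (o(V, b) = -((V + b) + (4 + b))/2 = -(4 + V + 2*b)/2 = -2 - b - V/2)
(o(3, 7) + 155)*U(-5) = ((-2 - 1*7 - 1/2*3) + 155)*(5/3) = ((-2 - 7 - 3/2) + 155)*(5/3) = (-21/2 + 155)*(5/3) = (289/2)*(5/3) = 1445/6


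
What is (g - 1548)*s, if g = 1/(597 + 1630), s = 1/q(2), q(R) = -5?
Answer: 689479/2227 ≈ 309.60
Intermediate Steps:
s = -1/5 (s = 1/(-5) = -1/5 ≈ -0.20000)
g = 1/2227 ≈ 0.00044903
(g - 1548)*s = (1/2227 - 1548)*(-1/5) = -3447395/2227*(-1/5) = 689479/2227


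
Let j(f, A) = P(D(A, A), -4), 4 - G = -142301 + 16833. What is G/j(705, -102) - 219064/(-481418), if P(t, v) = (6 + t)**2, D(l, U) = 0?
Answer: 2517181900/722127 ≈ 3485.8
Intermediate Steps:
G = 125472 (G = 4 - (-142301 + 16833) = 4 - 1*(-125468) = 4 + 125468 = 125472)
j(f, A) = 36 (j(f, A) = (6 + 0)**2 = 6**2 = 36)
G/j(705, -102) - 219064/(-481418) = 125472/36 - 219064/(-481418) = 125472*(1/36) - 219064*(-1/481418) = 10456/3 + 109532/240709 = 2517181900/722127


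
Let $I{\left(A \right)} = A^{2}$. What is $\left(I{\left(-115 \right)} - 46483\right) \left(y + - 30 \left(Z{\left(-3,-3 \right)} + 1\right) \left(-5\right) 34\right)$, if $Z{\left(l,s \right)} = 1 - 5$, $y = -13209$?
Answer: $948152322$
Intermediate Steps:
$Z{\left(l,s \right)} = -4$
$\left(I{\left(-115 \right)} - 46483\right) \left(y + - 30 \left(Z{\left(-3,-3 \right)} + 1\right) \left(-5\right) 34\right) = \left(\left(-115\right)^{2} - 46483\right) \left(-13209 + - 30 \left(-4 + 1\right) \left(-5\right) 34\right) = \left(13225 - 46483\right) \left(-13209 + - 30 \left(\left(-3\right) \left(-5\right)\right) 34\right) = - 33258 \left(-13209 + \left(-30\right) 15 \cdot 34\right) = - 33258 \left(-13209 - 15300\right) = \left(-33258\right) \left(-28509\right) = 948152322$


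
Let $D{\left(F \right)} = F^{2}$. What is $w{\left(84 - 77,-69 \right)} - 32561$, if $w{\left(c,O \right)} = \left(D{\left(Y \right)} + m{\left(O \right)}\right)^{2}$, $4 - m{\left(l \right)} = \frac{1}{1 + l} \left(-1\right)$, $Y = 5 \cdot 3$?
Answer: $\frac{91893977}{4624} \approx 19873.0$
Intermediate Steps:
$Y = 15$
$m{\left(l \right)} = 4 + \frac{1}{1 + l}$ ($m{\left(l \right)} = 4 - \frac{1}{1 + l} \left(-1\right) = 4 - - \frac{1}{1 + l} = 4 + \frac{1}{1 + l}$)
$w{\left(c,O \right)} = \left(225 + \frac{5 + 4 O}{1 + O}\right)^{2}$ ($w{\left(c,O \right)} = \left(15^{2} + \frac{5 + 4 O}{1 + O}\right)^{2} = \left(225 + \frac{5 + 4 O}{1 + O}\right)^{2}$)
$w{\left(84 - 77,-69 \right)} - 32561 = \frac{\left(230 + 229 \left(-69\right)\right)^{2}}{\left(1 - 69\right)^{2}} - 32561 = \frac{\left(230 - 15801\right)^{2}}{4624} - 32561 = \frac{\left(-15571\right)^{2}}{4624} - 32561 = \frac{1}{4624} \cdot 242456041 - 32561 = \frac{242456041}{4624} - 32561 = \frac{91893977}{4624}$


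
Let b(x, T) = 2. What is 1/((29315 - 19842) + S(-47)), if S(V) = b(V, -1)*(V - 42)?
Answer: 1/9295 ≈ 0.00010758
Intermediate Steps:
S(V) = -84 + 2*V (S(V) = 2*(V - 42) = 2*(-42 + V) = -84 + 2*V)
1/((29315 - 19842) + S(-47)) = 1/((29315 - 19842) + (-84 + 2*(-47))) = 1/(9473 + (-84 - 94)) = 1/(9473 - 178) = 1/9295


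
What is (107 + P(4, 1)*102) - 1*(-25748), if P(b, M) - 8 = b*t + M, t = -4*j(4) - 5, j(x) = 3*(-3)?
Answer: 39421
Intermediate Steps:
j(x) = -9
t = 31 (t = -4*(-9) - 5 = 36 - 5 = 31)
P(b, M) = 8 + M + 31*b (P(b, M) = 8 + (b*31 + M) = 8 + (31*b + M) = 8 + (M + 31*b) = 8 + M + 31*b)
(107 + P(4, 1)*102) - 1*(-25748) = (107 + (8 + 1 + 31*4)*102) - 1*(-25748) = (107 + (8 + 1 + 124)*102) + 25748 = (107 + 133*102) + 25748 = (107 + 13566) + 25748 = 13673 + 25748 = 39421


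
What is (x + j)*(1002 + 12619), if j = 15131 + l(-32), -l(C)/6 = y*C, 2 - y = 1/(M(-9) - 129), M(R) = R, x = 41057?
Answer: 17723481748/23 ≈ 7.7059e+8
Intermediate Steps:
y = 277/138 (y = 2 - 1/(-9 - 129) = 2 - 1/(-138) = 2 - 1*(-1/138) = 2 + 1/138 = 277/138 ≈ 2.0072)
l(C) = -277*C/23
j = 356877/23 (j = 15131 - 277/23*(-32) = 15131 + 8864/23 = 356877/23 ≈ 15516.)
(x + j)*(1002 + 12619) = (41057 + 356877/23)*(1002 + 12619) = (1301188/23)*13621 = 17723481748/23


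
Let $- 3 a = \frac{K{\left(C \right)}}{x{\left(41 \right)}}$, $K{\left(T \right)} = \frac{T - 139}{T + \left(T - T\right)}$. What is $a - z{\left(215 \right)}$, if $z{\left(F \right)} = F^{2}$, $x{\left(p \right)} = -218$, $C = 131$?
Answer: $- \frac{1980140329}{42837} \approx -46225.0$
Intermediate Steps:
$K{\left(T \right)} = \frac{-139 + T}{T}$ ($K{\left(T \right)} = \frac{-139 + T}{T + 0} = \frac{-139 + T}{T}$)
$a = - \frac{4}{42837}$ ($a = - \frac{\frac{-139 + 131}{131} \frac{1}{-218}}{3} = - \frac{\frac{1}{131} \left(-8\right) \left(- \frac{1}{218}\right)}{3} = - \frac{\left(- \frac{8}{131}\right) \left(- \frac{1}{218}\right)}{3} = \left(- \frac{1}{3}\right) \frac{4}{14279} = - \frac{4}{42837} \approx -9.3377 \cdot 10^{-5}$)
$a - z{\left(215 \right)} = - \frac{4}{42837} - 215^{2} = - \frac{4}{42837} - 46225 = - \frac{1980140329}{42837}$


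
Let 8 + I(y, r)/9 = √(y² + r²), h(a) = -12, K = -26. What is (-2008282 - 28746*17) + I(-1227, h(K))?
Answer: -2497036 + 27*√167297 ≈ -2.4860e+6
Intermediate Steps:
I(y, r) = -72 + 9*√(r² + y²) (I(y, r) = -72 + 9*√(y² + r²) = -72 + 9*√(r² + y²))
(-2008282 - 28746*17) + I(-1227, h(K)) = (-2008282 - 28746*17) + (-72 + 9*√((-12)² + (-1227)²)) = (-2008282 - 488682) + (-72 + 9*√(144 + 1505529)) = -2496964 + (-72 + 9*√1505673) = -2496964 + (-72 + 9*(3*√167297)) = -2496964 + (-72 + 27*√167297) = -2497036 + 27*√167297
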